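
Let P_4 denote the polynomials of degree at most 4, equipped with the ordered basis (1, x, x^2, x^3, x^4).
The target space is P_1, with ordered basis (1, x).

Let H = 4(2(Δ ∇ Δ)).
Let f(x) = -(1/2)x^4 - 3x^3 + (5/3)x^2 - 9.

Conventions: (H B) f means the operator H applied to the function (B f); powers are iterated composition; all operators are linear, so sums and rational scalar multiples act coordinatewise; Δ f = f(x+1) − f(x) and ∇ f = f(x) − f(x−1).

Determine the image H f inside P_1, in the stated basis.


Δ f = -2x^3 - 12x^2 - (23/3)x - 11/6
∇ Δ f = -6x^2 - 18x + 7/3
Δ (∇ Δ) f = -12x - 24
(2(Δ ∇ Δ)) f = -24x - 48
(4(2(Δ ∇ Δ))) f = -96x - 192

the result is g(x) = -96x - 192


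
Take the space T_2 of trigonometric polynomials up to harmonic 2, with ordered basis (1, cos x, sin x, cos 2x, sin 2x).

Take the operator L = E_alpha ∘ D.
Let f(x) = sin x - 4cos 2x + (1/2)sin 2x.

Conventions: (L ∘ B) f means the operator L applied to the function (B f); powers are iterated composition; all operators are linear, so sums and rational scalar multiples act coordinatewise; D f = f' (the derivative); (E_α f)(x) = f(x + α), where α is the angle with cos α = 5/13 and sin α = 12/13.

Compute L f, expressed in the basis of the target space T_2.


the image equals g(x) = (5/13)cos x - (12/13)sin x + (841/169)cos 2x - (1072/169)sin 2x

D f = cos x + cos 2x + 8sin 2x
E_alpha D f = (5/13)cos x - (12/13)sin x + (841/169)cos 2x - (1072/169)sin 2x


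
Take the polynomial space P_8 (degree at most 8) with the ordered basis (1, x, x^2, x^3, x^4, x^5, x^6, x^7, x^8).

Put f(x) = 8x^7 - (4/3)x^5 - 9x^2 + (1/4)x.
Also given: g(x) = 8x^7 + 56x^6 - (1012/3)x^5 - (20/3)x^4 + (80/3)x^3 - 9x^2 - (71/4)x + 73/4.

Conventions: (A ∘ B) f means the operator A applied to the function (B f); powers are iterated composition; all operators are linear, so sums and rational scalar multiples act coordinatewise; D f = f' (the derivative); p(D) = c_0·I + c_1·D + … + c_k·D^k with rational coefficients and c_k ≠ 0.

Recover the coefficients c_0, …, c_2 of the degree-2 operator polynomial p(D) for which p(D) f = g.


D^0 f = 8x^7 - (4/3)x^5 - 9x^2 + (1/4)x
D^1 f = 56x^6 - (20/3)x^4 - 18x + 1/4
D^2 f = 336x^5 - (80/3)x^3 - 18
matching coefficients of g against c_0 f + c_1 Df + … from the top degree down determines the c_i
solution: c_0 = 1, c_1 = 1, c_2 = -1

p(D) = I + D − D^2, i.e. c_0 = 1, c_1 = 1, c_2 = -1


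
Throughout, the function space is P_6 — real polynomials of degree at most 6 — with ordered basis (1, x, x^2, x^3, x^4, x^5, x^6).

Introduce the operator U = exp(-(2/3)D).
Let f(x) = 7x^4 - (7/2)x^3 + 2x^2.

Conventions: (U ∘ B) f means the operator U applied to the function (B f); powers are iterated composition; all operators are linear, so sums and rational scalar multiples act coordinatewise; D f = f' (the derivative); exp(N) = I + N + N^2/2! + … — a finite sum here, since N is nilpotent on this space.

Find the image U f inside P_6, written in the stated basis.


order-1 term: -(56/3)x^3 + 7x^2 - (8/3)x
order-2 term: (56/3)x^2 - (14/3)x + 8/9
order-3 term: -(224/27)x + 28/27
order-4 term: 112/81
the series for exp(-(2/3)D) f terminates at order 4
exp(-(2/3)D) f = 7x^4 - (133/6)x^3 + (83/3)x^2 - (422/27)x + 268/81

g(x) = 7x^4 - (133/6)x^3 + (83/3)x^2 - (422/27)x + 268/81


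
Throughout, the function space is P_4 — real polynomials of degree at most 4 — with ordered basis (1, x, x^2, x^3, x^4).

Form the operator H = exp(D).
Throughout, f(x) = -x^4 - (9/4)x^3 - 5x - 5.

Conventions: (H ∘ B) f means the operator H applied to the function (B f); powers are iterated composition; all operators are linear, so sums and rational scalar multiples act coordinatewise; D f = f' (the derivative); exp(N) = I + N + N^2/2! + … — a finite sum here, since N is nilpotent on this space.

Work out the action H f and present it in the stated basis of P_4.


order-1 term: -4x^3 - (27/4)x^2 - 5
order-2 term: -6x^2 - (27/4)x
order-3 term: -4x - 9/4
order-4 term: -1
the series for exp(D) f terminates at order 4
exp(D) f = -x^4 - (25/4)x^3 - (51/4)x^2 - (63/4)x - 53/4

the image equals g(x) = -x^4 - (25/4)x^3 - (51/4)x^2 - (63/4)x - 53/4


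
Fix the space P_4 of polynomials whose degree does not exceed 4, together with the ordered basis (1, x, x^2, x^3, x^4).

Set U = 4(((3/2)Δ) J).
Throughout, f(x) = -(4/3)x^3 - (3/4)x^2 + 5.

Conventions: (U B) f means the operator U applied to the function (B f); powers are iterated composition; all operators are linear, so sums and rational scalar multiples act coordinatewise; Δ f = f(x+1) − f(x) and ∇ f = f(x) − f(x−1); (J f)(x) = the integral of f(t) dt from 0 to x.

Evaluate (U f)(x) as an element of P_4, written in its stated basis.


J f = -(1/3)x^4 - (1/4)x^3 + 5x
Δ J f = -(4/3)x^3 - (11/4)x^2 - (25/12)x + 53/12
((3/2)Δ) J f = -2x^3 - (33/8)x^2 - (25/8)x + 53/8
(4(((3/2)Δ) J)) f = -8x^3 - (33/2)x^2 - (25/2)x + 53/2

the result is g(x) = -8x^3 - (33/2)x^2 - (25/2)x + 53/2


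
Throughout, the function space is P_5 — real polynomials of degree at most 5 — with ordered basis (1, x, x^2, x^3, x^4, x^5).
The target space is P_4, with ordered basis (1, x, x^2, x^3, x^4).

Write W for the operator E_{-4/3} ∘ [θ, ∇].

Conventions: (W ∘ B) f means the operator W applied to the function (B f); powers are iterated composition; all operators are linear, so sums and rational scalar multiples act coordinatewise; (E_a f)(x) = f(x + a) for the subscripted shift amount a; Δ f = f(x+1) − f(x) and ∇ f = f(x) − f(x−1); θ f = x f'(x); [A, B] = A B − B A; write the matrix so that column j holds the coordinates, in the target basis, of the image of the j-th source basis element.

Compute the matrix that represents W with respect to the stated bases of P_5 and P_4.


image of 1: 0
image of x: -1
image of x^2: -2x + 14/3
image of x^3: -3x^2 + 14x - 49/3
image of x^4: -4x^3 + 28x^2 - (196/3)x + 1372/27
image of x^5: -5x^4 + (140/3)x^3 - (490/3)x^2 + (6860/27)x - 12005/81
each image's coordinates form column j of the matrix

the matrix is [[0, -1, 14/3, -49/3, 1372/27, -12005/81]; [0, 0, -2, 14, -196/3, 6860/27]; [0, 0, 0, -3, 28, -490/3]; [0, 0, 0, 0, -4, 140/3]; [0, 0, 0, 0, 0, -5]] (rows listed top to bottom)


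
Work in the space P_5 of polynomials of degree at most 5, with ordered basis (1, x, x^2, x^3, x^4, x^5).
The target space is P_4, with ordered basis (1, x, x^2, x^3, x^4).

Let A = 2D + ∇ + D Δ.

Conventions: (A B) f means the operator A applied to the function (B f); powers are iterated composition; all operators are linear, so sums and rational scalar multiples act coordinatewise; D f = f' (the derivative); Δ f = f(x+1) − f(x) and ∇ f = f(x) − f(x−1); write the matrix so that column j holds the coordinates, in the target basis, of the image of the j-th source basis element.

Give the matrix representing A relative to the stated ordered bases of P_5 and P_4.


image of 1: 0
image of x: 3
image of x^2: 6x + 1
image of x^3: 9x^2 + 3x + 4
image of x^4: 12x^3 + 6x^2 + 16x + 3
image of x^5: 15x^4 + 10x^3 + 40x^2 + 15x + 6
each image's coordinates form column j of the matrix

the matrix is [[0, 3, 1, 4, 3, 6]; [0, 0, 6, 3, 16, 15]; [0, 0, 0, 9, 6, 40]; [0, 0, 0, 0, 12, 10]; [0, 0, 0, 0, 0, 15]] (rows listed top to bottom)


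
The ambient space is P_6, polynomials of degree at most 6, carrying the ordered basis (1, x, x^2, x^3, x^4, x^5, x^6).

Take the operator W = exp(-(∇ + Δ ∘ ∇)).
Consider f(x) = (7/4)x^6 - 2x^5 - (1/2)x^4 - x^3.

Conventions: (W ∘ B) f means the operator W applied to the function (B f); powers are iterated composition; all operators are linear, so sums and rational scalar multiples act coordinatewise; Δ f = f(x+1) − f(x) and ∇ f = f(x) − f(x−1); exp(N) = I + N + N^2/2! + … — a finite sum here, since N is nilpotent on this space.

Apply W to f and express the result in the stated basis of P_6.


the result is g(x) = (7/4)x^6 - (25/2)x^5 + (19/2)x^4 + 36x^3 + (37/4)x^2 - 33x - 53/4

order-1 term: -(21/2)x^5 - (65/4)x^4 - 13x^3 - (1/4)x^2 + (9/2)x + 7/4
order-2 term: (105/4)x^4 + 85x^3 + (483/4)x^2 + (157/2)x + 71/4
order-3 term: -35x^3 - (275/2)x^2 - (401/2)x - 207/2
order-4 term: (105/4)x^2 + 95x + 373/4
order-5 term: -(21/2)x - 97/4
order-6 term: 7/4
the series for exp(-(∇ + Δ ∘ ∇)) f terminates at order 6
exp(-(∇ + Δ ∘ ∇)) f = (7/4)x^6 - (25/2)x^5 + (19/2)x^4 + 36x^3 + (37/4)x^2 - 33x - 53/4


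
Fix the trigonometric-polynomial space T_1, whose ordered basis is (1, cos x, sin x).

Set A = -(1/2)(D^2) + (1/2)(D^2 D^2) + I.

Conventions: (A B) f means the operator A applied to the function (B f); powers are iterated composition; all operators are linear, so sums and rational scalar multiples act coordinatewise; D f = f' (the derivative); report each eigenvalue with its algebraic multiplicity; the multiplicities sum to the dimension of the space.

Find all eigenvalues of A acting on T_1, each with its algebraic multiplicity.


λ = 1 (multiplicity 1), λ = 2 (multiplicity 2)

image of 1: 1
image of cos x: 2cos x
image of sin x: 2sin x
the matrix is diagonal; its diagonal is (1, 2, 2)
for a triangular matrix the eigenvalues are the diagonal entries, with algebraic multiplicity their repetition count


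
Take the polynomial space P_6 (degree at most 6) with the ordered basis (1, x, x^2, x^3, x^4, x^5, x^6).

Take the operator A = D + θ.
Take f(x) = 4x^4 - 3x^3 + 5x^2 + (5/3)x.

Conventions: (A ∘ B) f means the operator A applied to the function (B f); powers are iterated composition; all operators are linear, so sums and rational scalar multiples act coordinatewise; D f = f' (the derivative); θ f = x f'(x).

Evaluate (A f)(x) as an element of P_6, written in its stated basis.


the image equals g(x) = 16x^4 + 7x^3 + x^2 + (35/3)x + 5/3

D f = 16x^3 - 9x^2 + 10x + 5/3
θ f = 16x^4 - 9x^3 + 10x^2 + (5/3)x
(D + θ) f = 16x^4 + 7x^3 + x^2 + (35/3)x + 5/3


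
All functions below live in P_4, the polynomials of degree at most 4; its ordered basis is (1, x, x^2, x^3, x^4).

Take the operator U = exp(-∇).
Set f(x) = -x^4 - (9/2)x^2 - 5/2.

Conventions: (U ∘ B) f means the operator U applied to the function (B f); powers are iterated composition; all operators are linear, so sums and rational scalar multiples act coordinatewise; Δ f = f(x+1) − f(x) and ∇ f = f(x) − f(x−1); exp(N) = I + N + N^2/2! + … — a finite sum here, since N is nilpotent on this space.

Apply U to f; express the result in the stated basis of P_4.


the image equals g(x) = -x^4 + 4x^3 - (33/2)x^2 + 29x - 53/2

order-1 term: 4x^3 - 6x^2 + 13x - 11/2
order-2 term: -6x^2 + 12x - 23/2
order-3 term: 4x - 6
order-4 term: -1
the series for exp(-∇) f terminates at order 4
exp(-∇) f = -x^4 + 4x^3 - (33/2)x^2 + 29x - 53/2


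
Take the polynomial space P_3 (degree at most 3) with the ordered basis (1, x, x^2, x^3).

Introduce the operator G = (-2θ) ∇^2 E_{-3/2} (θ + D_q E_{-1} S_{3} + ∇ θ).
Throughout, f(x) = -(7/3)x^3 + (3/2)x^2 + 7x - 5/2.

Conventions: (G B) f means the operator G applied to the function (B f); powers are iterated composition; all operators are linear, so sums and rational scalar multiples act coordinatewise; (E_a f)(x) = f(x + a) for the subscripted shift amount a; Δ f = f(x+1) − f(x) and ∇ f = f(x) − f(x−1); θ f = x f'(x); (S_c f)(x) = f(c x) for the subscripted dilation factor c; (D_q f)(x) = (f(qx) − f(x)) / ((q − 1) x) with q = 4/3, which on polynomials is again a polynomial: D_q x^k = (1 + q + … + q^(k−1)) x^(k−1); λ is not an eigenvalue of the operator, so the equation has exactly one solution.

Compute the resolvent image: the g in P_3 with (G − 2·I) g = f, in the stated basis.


write g with unknown coordinates in the stated basis and equate coefficients in (G − 2·I) g = f
solving from the highest basis element down gives g = (7/6)x^3 - (3/4)x^2 - (49/2)x + 5/4
check: G g = -42x
so G g − 2·g = -(7/3)x^3 + (3/2)x^2 + 7x - 5/2 = f ✓

the image equals g(x) = (7/6)x^3 - (3/4)x^2 - (49/2)x + 5/4


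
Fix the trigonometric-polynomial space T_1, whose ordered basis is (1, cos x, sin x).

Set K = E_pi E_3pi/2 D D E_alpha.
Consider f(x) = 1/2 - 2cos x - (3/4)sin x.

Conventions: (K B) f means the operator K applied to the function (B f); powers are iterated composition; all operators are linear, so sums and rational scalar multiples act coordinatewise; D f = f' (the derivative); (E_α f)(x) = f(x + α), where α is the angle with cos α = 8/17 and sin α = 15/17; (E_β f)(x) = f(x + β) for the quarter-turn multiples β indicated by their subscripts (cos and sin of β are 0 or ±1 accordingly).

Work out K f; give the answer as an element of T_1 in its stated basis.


E_alpha f = 1/2 - (109/68)cos x + (24/17)sin x
D E_alpha f = (24/17)cos x + (109/68)sin x
D D E_alpha f = (109/68)cos x - (24/17)sin x
E_3pi/2 D D E_alpha f = (24/17)cos x + (109/68)sin x
E_pi (E_3pi/2 D D) E_alpha f = -(24/17)cos x - (109/68)sin x

the image equals g(x) = -(24/17)cos x - (109/68)sin x


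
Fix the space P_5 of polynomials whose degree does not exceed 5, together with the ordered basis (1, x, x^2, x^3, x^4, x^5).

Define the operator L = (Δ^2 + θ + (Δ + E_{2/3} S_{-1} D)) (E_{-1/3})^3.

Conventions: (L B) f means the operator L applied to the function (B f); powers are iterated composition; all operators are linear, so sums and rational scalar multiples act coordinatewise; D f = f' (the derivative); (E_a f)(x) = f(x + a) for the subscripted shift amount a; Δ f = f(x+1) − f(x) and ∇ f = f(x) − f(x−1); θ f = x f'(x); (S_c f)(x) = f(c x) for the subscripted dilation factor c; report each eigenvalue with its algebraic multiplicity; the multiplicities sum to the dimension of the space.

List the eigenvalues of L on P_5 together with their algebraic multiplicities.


image of 1: 0
image of x: x + 2
image of x^2: 2x^2 - 2x - 7/3
image of x^3: 3x^3 + 16x + 28/3
image of x^4: 4x^4 - 12x^3 - 2x^2 - (100/3)x - 473/27
image of x^5: 5x^5 - 10x^4 + (220/3)x^3 + (220/3)x^2 + (2770/27)x + 3206/81
the matrix is upper triangular; its diagonal is (0, 1, 2, 3, 4, 5)
for a triangular matrix the eigenvalues are the diagonal entries, with algebraic multiplicity their repetition count

λ = 0 (multiplicity 1), λ = 1 (multiplicity 1), λ = 2 (multiplicity 1), λ = 3 (multiplicity 1), λ = 4 (multiplicity 1), λ = 5 (multiplicity 1)


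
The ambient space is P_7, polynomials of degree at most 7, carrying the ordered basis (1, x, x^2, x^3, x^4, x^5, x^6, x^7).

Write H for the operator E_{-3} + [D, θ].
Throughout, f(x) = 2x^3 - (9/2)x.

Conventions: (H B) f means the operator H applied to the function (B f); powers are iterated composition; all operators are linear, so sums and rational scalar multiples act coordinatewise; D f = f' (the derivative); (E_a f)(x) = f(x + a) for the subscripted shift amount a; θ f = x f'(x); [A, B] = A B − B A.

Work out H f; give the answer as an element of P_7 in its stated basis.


E_{-3} f = 2x^3 - 18x^2 + (99/2)x - 81/2
θ f = 6x^3 - (9/2)x
D θ f = 18x^2 - 9/2
D f = 6x^2 - 9/2
θ D f = 12x^2
[D, θ] f = 6x^2 - 9/2
(E_{-3} + [D, θ]) f = 2x^3 - 12x^2 + (99/2)x - 45

the image equals g(x) = 2x^3 - 12x^2 + (99/2)x - 45


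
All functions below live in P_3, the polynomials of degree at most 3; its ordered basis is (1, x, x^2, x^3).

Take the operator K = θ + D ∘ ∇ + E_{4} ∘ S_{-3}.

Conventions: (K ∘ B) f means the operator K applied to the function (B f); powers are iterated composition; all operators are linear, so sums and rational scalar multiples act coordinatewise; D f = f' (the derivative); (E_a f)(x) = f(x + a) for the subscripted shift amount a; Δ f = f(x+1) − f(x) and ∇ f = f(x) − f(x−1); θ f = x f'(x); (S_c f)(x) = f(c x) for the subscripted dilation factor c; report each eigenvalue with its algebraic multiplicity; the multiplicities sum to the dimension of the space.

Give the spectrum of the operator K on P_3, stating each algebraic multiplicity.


image of 1: 1
image of x: -2x - 12
image of x^2: 11x^2 + 72x + 146
image of x^3: -24x^3 - 324x^2 - 1290x - 1731
the matrix is upper triangular; its diagonal is (1, -2, 11, -24)
for a triangular matrix the eigenvalues are the diagonal entries, with algebraic multiplicity their repetition count

λ = -24 (multiplicity 1), λ = -2 (multiplicity 1), λ = 1 (multiplicity 1), λ = 11 (multiplicity 1)


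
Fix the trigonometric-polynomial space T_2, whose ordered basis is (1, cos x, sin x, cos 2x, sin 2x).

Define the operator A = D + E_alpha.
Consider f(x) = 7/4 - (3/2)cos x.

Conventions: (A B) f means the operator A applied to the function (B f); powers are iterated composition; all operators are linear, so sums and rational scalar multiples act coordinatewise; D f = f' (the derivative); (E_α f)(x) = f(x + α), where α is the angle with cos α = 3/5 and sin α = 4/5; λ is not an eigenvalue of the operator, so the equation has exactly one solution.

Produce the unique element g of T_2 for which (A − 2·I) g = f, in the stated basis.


the image equals g(x) = -7/4 + (21/52)cos x - (27/52)sin x

write g with unknown coordinates in the stated basis and equate coefficients in (A − 2·I) g = f
solving from the highest basis element down gives g = -7/4 + (21/52)cos x - (27/52)sin x
check: A g = -7/4 - (9/13)cos x - (27/26)sin x
so A g − 2·g = 7/4 - (3/2)cos x = f ✓


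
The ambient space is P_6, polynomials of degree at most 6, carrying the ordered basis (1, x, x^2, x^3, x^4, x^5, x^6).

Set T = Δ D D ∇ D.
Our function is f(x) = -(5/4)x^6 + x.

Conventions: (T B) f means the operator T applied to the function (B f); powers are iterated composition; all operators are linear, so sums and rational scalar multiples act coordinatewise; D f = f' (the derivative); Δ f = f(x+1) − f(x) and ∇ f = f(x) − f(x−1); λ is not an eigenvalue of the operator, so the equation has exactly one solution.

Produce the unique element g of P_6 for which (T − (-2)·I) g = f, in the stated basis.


write g with unknown coordinates in the stated basis and equate coefficients in (T − (-2)·I) g = f
solving from the highest basis element down gives g = -(5/8)x^6 + (451/2)x
check: T g = -450x
so T g − (-2)·g = -(5/4)x^6 + x = f ✓

g(x) = -(5/8)x^6 + (451/2)x


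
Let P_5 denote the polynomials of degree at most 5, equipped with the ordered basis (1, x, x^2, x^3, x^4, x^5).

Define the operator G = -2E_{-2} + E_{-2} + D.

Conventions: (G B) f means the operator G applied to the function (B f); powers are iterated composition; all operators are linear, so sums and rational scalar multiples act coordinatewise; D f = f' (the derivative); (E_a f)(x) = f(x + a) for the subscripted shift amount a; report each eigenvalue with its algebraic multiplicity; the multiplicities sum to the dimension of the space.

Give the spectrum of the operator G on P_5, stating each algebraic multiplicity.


λ = -1 (multiplicity 6)

image of 1: -1
image of x: -x + 3
image of x^2: -x^2 + 6x - 4
image of x^3: -x^3 + 9x^2 - 12x + 8
image of x^4: -x^4 + 12x^3 - 24x^2 + 32x - 16
image of x^5: -x^5 + 15x^4 - 40x^3 + 80x^2 - 80x + 32
the matrix is upper triangular; its diagonal is (-1, -1, -1, -1, -1, -1)
for a triangular matrix the eigenvalues are the diagonal entries, with algebraic multiplicity their repetition count


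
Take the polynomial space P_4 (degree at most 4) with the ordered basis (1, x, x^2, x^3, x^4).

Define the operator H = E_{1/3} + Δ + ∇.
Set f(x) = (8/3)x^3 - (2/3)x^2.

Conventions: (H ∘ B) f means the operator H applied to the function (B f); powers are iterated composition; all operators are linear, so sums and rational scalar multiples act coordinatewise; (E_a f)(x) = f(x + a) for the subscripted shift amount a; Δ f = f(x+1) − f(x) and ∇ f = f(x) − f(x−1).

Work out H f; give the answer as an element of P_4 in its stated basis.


g(x) = (8/3)x^3 + 18x^2 - (20/9)x + 434/81

E_{1/3} f = (8/3)x^3 + 2x^2 + (4/9)x + 2/81
Δ f = 8x^2 + (20/3)x + 2
∇ f = 8x^2 - (28/3)x + 10/3
(E_{1/3} + Δ + ∇) f = (8/3)x^3 + 18x^2 - (20/9)x + 434/81


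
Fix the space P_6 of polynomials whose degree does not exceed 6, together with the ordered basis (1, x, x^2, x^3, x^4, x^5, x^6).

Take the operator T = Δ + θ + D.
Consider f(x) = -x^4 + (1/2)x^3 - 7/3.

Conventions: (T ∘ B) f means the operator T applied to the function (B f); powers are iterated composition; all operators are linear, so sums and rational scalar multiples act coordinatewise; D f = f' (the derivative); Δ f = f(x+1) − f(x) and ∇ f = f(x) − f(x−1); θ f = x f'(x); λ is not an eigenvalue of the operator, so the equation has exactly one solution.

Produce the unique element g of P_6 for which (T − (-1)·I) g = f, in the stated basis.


g(x) = -(1/5)x^4 + (21/40)x^3 - (13/20)x^2 + (73/80)x - 23/6

write g with unknown coordinates in the stated basis and equate coefficients in (T − (-1)·I) g = f
solving from the highest basis element down gives g = -(1/5)x^4 + (21/40)x^3 - (13/20)x^2 + (73/80)x - 23/6
check: T g = -(4/5)x^4 - (1/40)x^3 + (13/20)x^2 - (73/80)x + 3/2
so T g − (-1)·g = -x^4 + (1/2)x^3 - 7/3 = f ✓


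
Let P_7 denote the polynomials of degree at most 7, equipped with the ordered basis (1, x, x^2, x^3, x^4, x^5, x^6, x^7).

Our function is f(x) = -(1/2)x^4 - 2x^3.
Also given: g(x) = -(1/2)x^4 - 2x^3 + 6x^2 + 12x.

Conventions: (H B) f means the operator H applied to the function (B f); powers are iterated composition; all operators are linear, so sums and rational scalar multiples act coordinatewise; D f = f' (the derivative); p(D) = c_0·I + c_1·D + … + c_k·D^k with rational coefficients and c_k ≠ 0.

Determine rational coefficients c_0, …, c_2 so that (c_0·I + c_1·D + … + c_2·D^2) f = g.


D^0 f = -(1/2)x^4 - 2x^3
D^1 f = -2x^3 - 6x^2
D^2 f = -6x^2 - 12x
matching coefficients of g against c_0 f + c_1 Df + … from the top degree down determines the c_i
solution: c_0 = 1, c_1 = 0, c_2 = -1

p(D) = I − D^2, i.e. c_0 = 1, c_1 = 0, c_2 = -1


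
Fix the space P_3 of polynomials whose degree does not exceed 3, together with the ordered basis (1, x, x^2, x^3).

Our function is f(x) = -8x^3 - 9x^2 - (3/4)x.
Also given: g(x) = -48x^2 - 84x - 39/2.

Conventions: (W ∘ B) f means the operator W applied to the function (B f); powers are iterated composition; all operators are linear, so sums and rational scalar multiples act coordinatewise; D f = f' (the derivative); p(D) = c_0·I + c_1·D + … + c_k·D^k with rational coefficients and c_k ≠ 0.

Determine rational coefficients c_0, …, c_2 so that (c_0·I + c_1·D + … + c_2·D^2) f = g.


c_0 = 0, c_1 = 2, c_2 = 1

D^0 f = -8x^3 - 9x^2 - (3/4)x
D^1 f = -24x^2 - 18x - 3/4
D^2 f = -48x - 18
matching coefficients of g against c_0 f + c_1 Df + … from the top degree down determines the c_i
solution: c_0 = 0, c_1 = 2, c_2 = 1


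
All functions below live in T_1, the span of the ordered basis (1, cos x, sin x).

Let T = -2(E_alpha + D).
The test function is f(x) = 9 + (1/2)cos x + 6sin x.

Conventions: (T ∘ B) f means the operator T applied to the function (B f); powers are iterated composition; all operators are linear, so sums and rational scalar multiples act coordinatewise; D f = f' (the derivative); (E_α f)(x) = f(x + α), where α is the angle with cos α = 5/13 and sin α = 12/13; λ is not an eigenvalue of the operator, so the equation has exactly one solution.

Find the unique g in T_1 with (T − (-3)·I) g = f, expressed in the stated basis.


write g with unknown coordinates in the stated basis and equate coefficients in (T − (-3)·I) g = f
solving from the highest basis element down gives g = 9 + (629/514)cos x + (149/257)sin x
check: T g = -18 - (815/257)cos x + (1095/257)sin x
so T g − (-3)·g = 9 + (1/2)cos x + 6sin x = f ✓

g(x) = 9 + (629/514)cos x + (149/257)sin x


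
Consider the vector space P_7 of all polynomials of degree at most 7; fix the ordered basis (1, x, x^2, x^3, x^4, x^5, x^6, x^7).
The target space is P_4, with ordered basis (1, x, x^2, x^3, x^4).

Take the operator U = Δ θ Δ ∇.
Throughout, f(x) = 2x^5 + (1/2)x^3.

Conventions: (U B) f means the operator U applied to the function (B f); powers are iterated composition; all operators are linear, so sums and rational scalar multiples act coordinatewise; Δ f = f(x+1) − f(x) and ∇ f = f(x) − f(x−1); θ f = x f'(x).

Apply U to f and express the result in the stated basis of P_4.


the result is g(x) = 360x^2 + 360x + 143

∇ f = 10x^4 - 20x^3 + (43/2)x^2 - (23/2)x + 5/2
Δ ∇ f = 40x^3 + 23x
θ (Δ ∇) f = 120x^3 + 23x
Δ θ (Δ ∇) f = 360x^2 + 360x + 143


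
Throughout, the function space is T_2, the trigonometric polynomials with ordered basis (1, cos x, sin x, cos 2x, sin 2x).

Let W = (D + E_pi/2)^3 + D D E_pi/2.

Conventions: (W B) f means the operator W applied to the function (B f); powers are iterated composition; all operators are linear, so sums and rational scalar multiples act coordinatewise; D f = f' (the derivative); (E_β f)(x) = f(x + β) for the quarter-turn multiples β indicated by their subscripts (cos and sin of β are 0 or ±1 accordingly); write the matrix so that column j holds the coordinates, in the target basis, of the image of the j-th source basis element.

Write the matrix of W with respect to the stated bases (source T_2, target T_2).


the matrix is [[1, 0, 0, 0, 0]; [0, 0, -9, 0, 0]; [0, 9, 0, 0, 0]; [0, 0, 0, 15, -2]; [0, 0, 0, 2, 15]] (rows listed top to bottom)

image of 1: 1
image of cos x: 9sin x
image of sin x: -9cos x
image of cos 2x: 15cos 2x + 2sin 2x
image of sin 2x: -2cos 2x + 15sin 2x
each image's coordinates form column j of the matrix


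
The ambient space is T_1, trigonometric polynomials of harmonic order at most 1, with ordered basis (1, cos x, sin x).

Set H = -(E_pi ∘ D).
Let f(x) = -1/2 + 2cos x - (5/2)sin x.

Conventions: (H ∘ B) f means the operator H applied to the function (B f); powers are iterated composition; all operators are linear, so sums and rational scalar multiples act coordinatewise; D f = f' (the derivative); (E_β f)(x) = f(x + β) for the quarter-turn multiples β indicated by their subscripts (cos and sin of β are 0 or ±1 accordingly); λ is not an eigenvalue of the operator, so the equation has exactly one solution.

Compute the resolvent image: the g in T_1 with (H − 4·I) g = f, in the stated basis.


write g with unknown coordinates in the stated basis and equate coefficients in (H − 4·I) g = f
solving from the highest basis element down gives g = 1/8 - (11/34)cos x + (12/17)sin x
check: H g = (12/17)cos x + (11/34)sin x
so H g − 4·g = -1/2 + 2cos x - (5/2)sin x = f ✓

the image equals g(x) = 1/8 - (11/34)cos x + (12/17)sin x


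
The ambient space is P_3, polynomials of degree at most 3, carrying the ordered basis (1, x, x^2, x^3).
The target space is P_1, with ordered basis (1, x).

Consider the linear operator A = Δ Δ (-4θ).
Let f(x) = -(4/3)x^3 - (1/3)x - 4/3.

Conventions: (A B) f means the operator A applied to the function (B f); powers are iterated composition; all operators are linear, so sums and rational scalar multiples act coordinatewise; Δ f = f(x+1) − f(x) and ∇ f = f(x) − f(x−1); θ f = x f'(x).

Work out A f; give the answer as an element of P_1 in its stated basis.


θ f = -4x^3 - (1/3)x
(-4θ) f = 16x^3 + (4/3)x
Δ (-4θ) f = 48x^2 + 48x + 52/3
Δ Δ (-4θ) f = 96x + 96

the result is g(x) = 96x + 96


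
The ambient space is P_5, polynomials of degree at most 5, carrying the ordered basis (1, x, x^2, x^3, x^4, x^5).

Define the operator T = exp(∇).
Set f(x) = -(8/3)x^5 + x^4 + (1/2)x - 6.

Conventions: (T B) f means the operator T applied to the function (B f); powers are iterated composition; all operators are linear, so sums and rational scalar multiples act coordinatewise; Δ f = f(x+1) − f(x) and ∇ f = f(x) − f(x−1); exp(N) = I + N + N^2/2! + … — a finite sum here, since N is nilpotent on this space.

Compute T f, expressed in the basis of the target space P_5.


order-1 term: -(40/3)x^4 + (92/3)x^3 - (98/3)x^2 + (52/3)x - 19/6
order-2 term: -(80/3)x^3 + 86x^2 - (316/3)x + 47
order-3 term: -(80/3)x^2 + 84x - 218/3
order-4 term: -(40/3)x + 83/3
order-5 term: -8/3
the series for exp(∇) f terminates at order 5
exp(∇) f = -(8/3)x^5 - (37/3)x^4 + 4x^3 + (80/3)x^2 - (101/6)x - 59/6

the result is g(x) = -(8/3)x^5 - (37/3)x^4 + 4x^3 + (80/3)x^2 - (101/6)x - 59/6


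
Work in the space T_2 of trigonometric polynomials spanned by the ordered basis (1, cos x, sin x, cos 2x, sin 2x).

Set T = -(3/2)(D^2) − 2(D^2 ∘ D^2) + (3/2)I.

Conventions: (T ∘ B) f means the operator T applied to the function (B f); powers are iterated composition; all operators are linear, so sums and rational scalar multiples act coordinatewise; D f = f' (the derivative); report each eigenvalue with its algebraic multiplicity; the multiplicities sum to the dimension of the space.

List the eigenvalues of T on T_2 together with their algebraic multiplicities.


λ = -49/2 (multiplicity 2), λ = 1 (multiplicity 2), λ = 3/2 (multiplicity 1)

image of 1: 3/2
image of cos x: cos x
image of sin x: sin x
image of cos 2x: -(49/2)cos 2x
image of sin 2x: -(49/2)sin 2x
the matrix is diagonal; its diagonal is (3/2, 1, 1, -49/2, -49/2)
for a triangular matrix the eigenvalues are the diagonal entries, with algebraic multiplicity their repetition count


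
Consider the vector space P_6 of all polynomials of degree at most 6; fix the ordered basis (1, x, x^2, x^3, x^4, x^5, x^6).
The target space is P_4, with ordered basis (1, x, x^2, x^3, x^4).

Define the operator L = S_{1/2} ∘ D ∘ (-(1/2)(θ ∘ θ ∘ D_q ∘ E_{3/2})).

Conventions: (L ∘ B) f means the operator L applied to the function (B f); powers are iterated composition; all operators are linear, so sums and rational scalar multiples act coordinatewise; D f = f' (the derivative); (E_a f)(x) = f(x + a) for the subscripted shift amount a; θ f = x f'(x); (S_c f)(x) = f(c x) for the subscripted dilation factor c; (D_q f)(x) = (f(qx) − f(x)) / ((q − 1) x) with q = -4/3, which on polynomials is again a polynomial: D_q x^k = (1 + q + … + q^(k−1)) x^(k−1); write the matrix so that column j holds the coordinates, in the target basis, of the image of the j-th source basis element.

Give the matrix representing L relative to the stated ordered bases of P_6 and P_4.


the matrix is [[0, 0, 1/6, 3/4, 9/4, 45/8, 405/32]; [0, 0, 0, -26/9, -52/3, -65, -195]; [0, 0, 0, 0, 25/8, 375/16, 3375/32]; [0, 0, 0, 0, 0, -724/81, -724/9]; [0, 0, 0, 0, 0, 0, 60125/7776]] (rows listed top to bottom)

image of 1: 0
image of x: 0
image of x^2: 1/6
image of x^3: -(26/9)x + 3/4
image of x^4: (25/8)x^2 - (52/3)x + 9/4
image of x^5: -(724/81)x^3 + (375/16)x^2 - 65x + 45/8
image of x^6: (60125/7776)x^4 - (724/9)x^3 + (3375/32)x^2 - 195x + 405/32
each image's coordinates form column j of the matrix


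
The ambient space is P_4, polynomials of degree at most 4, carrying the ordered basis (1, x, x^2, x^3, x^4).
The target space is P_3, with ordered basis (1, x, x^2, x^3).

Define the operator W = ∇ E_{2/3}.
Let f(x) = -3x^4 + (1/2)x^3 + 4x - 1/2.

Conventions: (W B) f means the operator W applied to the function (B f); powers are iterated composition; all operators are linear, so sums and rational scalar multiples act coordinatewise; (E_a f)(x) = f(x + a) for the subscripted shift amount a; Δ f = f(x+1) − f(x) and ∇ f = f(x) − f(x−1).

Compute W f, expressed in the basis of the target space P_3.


E_{2/3} f = -3x^4 - (15/2)x^3 - 7x^2 + (10/9)x + 31/18
∇ E_{2/3} f = -12x^3 - (9/2)x^2 - (7/2)x + 65/18

the image equals g(x) = -12x^3 - (9/2)x^2 - (7/2)x + 65/18


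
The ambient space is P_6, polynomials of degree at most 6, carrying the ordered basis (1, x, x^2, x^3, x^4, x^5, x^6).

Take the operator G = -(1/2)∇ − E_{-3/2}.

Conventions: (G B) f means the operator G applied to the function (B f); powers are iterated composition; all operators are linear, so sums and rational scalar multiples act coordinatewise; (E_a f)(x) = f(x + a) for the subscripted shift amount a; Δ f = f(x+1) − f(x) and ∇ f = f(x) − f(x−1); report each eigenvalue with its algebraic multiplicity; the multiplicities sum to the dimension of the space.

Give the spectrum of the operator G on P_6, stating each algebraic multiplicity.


λ = -1 (multiplicity 7)

image of 1: -1
image of x: -x + 1
image of x^2: -x^2 + 2x - 7/4
image of x^3: -x^3 + 3x^2 - (21/4)x + 23/8
image of x^4: -x^4 + 4x^3 - (21/2)x^2 + (23/2)x - 73/16
image of x^5: -x^5 + 5x^4 - (35/2)x^3 + (115/4)x^2 - (365/16)x + 227/32
image of x^6: -x^6 + 6x^5 - (105/4)x^4 + (115/2)x^3 - (1095/16)x^2 + (681/16)x - 697/64
the matrix is upper triangular; its diagonal is (-1, -1, -1, -1, -1, -1, -1)
for a triangular matrix the eigenvalues are the diagonal entries, with algebraic multiplicity their repetition count


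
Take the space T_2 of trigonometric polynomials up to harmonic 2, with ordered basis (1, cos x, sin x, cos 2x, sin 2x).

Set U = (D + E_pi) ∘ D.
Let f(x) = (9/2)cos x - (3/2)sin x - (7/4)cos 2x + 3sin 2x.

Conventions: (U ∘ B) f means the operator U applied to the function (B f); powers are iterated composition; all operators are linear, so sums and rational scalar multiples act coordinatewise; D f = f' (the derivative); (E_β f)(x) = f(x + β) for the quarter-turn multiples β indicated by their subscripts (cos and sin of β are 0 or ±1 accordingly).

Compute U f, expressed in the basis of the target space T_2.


g(x) = -3cos x + 6sin x + 13cos 2x - (17/2)sin 2x

D f = -(3/2)cos x - (9/2)sin x + 6cos 2x + (7/2)sin 2x
D D f = -(9/2)cos x + (3/2)sin x + 7cos 2x - 12sin 2x
E_pi D f = (3/2)cos x + (9/2)sin x + 6cos 2x + (7/2)sin 2x
(D + E_pi) D f = -3cos x + 6sin x + 13cos 2x - (17/2)sin 2x


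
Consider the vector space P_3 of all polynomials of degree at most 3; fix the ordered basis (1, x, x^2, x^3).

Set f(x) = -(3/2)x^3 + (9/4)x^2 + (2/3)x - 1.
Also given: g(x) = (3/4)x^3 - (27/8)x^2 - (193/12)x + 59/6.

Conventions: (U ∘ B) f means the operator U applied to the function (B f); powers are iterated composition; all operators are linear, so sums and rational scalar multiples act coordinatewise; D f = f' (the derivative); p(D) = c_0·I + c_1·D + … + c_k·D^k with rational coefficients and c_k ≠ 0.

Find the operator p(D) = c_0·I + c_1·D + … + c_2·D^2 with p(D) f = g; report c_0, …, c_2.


c_0 = -1/2, c_1 = 1/2, c_2 = 2

D^0 f = -(3/2)x^3 + (9/4)x^2 + (2/3)x - 1
D^1 f = -(9/2)x^2 + (9/2)x + 2/3
D^2 f = -9x + 9/2
matching coefficients of g against c_0 f + c_1 Df + … from the top degree down determines the c_i
solution: c_0 = -1/2, c_1 = 1/2, c_2 = 2


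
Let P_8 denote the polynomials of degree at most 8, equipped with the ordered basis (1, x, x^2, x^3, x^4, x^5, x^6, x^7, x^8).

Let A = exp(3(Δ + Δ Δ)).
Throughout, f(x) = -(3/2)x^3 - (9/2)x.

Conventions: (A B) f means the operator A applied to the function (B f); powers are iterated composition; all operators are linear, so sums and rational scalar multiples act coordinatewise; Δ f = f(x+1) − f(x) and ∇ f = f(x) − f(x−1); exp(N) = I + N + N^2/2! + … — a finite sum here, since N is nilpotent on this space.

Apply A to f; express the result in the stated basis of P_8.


order-1 term: -(27/2)x^2 - (81/2)x - 45
order-2 term: -(81/2)x - 243/2
order-3 term: -81/2
the series for exp(3(Δ + Δ Δ)) f terminates at order 3
exp(3(Δ + Δ Δ)) f = -(3/2)x^3 - (27/2)x^2 - (171/2)x - 207

the result is g(x) = -(3/2)x^3 - (27/2)x^2 - (171/2)x - 207


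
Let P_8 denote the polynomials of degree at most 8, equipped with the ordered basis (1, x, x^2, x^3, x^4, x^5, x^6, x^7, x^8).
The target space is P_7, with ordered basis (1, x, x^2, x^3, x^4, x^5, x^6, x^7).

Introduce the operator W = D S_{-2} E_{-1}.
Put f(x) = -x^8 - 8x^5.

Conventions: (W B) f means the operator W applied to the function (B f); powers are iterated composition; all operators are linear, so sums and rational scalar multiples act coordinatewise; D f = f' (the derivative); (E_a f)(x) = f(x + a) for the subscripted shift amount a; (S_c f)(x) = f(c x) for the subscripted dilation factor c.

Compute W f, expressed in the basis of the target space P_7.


E_{-1} f = -x^8 + 8x^7 - 28x^6 + 48x^5 - 30x^4 - 24x^3 + 52x^2 - 32x + 7
S_{-2} E_{-1} f = -256x^8 - 1024x^7 - 1792x^6 - 1536x^5 - 480x^4 + 192x^3 + 208x^2 + 64x + 7
D S_{-2} E_{-1} f = -2048x^7 - 7168x^6 - 10752x^5 - 7680x^4 - 1920x^3 + 576x^2 + 416x + 64

g(x) = -2048x^7 - 7168x^6 - 10752x^5 - 7680x^4 - 1920x^3 + 576x^2 + 416x + 64


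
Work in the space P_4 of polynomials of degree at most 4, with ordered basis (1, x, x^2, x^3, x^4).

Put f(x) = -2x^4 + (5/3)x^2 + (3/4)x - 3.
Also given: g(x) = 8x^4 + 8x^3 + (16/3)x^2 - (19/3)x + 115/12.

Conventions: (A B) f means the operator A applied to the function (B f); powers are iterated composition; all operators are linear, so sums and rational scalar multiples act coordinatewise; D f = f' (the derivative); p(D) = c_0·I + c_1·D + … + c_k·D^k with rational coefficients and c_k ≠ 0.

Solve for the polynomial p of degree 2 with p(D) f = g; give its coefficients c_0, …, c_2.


D^0 f = -2x^4 + (5/3)x^2 + (3/4)x - 3
D^1 f = -8x^3 + (10/3)x + 3/4
D^2 f = -24x^2 + 10/3
matching coefficients of g against c_0 f + c_1 Df + … from the top degree down determines the c_i
solution: c_0 = -4, c_1 = -1, c_2 = -1/2

c_0 = -4, c_1 = -1, c_2 = -1/2


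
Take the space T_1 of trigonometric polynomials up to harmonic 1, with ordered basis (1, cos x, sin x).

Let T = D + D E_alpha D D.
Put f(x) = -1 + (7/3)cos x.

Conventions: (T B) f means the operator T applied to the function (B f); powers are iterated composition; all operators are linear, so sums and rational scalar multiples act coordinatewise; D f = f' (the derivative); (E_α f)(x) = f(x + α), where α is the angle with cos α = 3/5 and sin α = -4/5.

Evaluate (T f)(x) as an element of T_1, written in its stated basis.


D f = -(7/3)sin x
D f = -(7/3)sin x
D D f = -(7/3)cos x
E_alpha (D D) f = -(7/5)cos x - (28/15)sin x
D E_alpha (D D) f = -(28/15)cos x + (7/5)sin x
(D + D E_alpha D D) f = -(28/15)cos x - (14/15)sin x

g(x) = -(28/15)cos x - (14/15)sin x


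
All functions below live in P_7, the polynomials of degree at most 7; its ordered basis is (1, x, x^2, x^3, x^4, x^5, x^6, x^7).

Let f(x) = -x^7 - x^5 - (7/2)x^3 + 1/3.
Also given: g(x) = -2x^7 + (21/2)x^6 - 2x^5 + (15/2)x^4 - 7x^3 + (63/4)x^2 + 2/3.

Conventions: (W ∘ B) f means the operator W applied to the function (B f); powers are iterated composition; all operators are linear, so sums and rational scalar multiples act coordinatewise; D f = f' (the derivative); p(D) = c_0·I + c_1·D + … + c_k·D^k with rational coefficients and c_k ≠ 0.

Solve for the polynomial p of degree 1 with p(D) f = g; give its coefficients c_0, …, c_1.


c_0 = 2, c_1 = -3/2

D^0 f = -x^7 - x^5 - (7/2)x^3 + 1/3
D^1 f = -7x^6 - 5x^4 - (21/2)x^2
matching coefficients of g against c_0 f + c_1 Df + … from the top degree down determines the c_i
solution: c_0 = 2, c_1 = -3/2


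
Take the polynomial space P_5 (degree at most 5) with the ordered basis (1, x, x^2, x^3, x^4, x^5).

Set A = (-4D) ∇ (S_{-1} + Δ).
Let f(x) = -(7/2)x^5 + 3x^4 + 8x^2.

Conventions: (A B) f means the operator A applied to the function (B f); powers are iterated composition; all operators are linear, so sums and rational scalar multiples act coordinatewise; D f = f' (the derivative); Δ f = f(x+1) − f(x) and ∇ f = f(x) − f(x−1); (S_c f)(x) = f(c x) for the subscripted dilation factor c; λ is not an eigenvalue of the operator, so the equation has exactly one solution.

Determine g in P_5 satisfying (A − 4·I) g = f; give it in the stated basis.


write g with unknown coordinates in the stated basis and equate coefficients in (A − 4·I) g = f
solving from the highest basis element down gives g = (7/8)x^5 - (3/4)x^4 + (35/2)x^3 - (287/4)x^2 + (263/2)x - 193/8
check: A g = 70x^3 - 279x^2 + 526x - 193/2
so A g − 4·g = -(7/2)x^5 + 3x^4 + 8x^2 = f ✓

the result is g(x) = (7/8)x^5 - (3/4)x^4 + (35/2)x^3 - (287/4)x^2 + (263/2)x - 193/8


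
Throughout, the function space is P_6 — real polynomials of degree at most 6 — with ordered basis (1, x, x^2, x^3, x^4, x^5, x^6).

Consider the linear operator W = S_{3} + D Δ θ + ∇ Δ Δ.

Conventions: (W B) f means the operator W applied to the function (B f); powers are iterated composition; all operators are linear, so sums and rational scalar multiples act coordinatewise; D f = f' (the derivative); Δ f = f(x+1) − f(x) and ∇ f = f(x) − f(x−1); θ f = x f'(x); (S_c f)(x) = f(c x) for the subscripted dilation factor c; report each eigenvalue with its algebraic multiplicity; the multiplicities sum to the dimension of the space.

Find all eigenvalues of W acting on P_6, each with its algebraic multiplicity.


λ = 1 (multiplicity 1), λ = 3 (multiplicity 1), λ = 9 (multiplicity 1), λ = 27 (multiplicity 1), λ = 81 (multiplicity 1), λ = 243 (multiplicity 1), λ = 729 (multiplicity 1)

image of 1: 1
image of x: 3x
image of x^2: 9x^2 + 4
image of x^3: 27x^3 + 18x + 15
image of x^4: 81x^4 + 48x^2 + 72x + 28
image of x^5: 243x^5 + 100x^3 + 210x^2 + 160x + 55
image of x^6: 729x^6 + 180x^4 + 480x^3 + 540x^2 + 360x + 96
the matrix is upper triangular; its diagonal is (1, 3, 9, 27, 81, 243, 729)
for a triangular matrix the eigenvalues are the diagonal entries, with algebraic multiplicity their repetition count
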